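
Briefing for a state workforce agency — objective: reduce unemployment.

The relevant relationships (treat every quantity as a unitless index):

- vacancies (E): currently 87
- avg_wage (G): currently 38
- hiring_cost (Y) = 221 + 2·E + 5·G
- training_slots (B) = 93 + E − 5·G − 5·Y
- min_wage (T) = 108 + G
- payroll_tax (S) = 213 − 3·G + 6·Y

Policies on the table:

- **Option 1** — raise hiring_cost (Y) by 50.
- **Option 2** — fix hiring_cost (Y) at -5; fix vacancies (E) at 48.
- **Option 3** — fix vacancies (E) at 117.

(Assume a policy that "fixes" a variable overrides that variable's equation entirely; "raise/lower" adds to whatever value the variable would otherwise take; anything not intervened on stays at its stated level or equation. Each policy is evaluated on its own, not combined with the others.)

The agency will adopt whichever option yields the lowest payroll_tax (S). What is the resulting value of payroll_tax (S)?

69

Option 1 (Y + 50):
  E = 87
  G = 38
  Y = 221 + 2·87 + 5·38 (+50 from intervention) = 635
  S = 213 − 3·38 + 6·635 = 3909
Option 2 (Y := -5, E := 48):
  E = 48
  G = 38
  Y = -5
  S = 213 − 3·38 + 6·(-5) = 69
Option 3 (E := 117):
  E = 117
  G = 38
  Y = 221 + 2·117 + 5·38 = 645
  S = 213 − 3·38 + 6·645 = 3969
Comparing — Option 1: S=3909, Option 2: S=69, Option 3: S=3969. Lowest is 69 (Option 2).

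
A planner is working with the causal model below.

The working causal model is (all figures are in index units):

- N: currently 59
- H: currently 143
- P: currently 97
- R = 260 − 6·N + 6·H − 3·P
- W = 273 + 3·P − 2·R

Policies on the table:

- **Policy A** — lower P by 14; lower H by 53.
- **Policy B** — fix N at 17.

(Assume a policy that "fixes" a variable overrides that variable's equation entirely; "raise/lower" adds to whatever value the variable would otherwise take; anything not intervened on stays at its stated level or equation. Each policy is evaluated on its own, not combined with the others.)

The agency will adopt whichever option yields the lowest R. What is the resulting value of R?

Policy A (P − 14, H − 53):
  N = 59
  H = 143 − 53 = 90
  P = 97 − 14 = 83
  R = 260 − 6·59 + 6·90 − 3·83 = 197
Policy B (N := 17):
  N = 17
  H = 143
  P = 97
  R = 260 − 6·17 + 6·143 − 3·97 = 725
Comparing — Policy A: R=197, Policy B: R=725. Lowest is 197 (Policy A).

197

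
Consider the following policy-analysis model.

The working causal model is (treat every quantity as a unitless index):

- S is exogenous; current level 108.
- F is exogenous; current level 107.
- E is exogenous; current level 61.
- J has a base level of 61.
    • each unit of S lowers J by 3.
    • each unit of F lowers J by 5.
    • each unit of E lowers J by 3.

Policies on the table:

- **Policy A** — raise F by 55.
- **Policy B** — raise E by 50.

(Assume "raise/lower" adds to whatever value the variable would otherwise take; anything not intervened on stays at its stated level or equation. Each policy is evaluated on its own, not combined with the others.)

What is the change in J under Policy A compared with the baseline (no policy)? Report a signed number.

-275

Baseline:
  S = 108
  F = 107
  E = 61
  J = 61 − 3·108 − 5·107 − 3·61 = -981
Policy A (F + 55):
  S = 108
  F = 107 + 55 = 162
  E = 61
  J = 61 − 3·108 − 5·162 − 3·61 = -1256
Change in J: -1256 − (-981) = -275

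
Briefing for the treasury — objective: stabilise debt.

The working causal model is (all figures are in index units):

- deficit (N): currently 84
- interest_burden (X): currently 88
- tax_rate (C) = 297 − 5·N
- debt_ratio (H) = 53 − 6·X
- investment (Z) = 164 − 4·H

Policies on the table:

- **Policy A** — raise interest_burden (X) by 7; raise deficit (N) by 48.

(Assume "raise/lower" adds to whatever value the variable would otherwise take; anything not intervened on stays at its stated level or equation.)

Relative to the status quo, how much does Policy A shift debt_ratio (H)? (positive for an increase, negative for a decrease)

-42

Baseline:
  X = 88
  H = 53 − 6·88 = -475
Policy A (X + 7, N + 48):
  X = 88 + 7 = 95
  H = 53 − 6·95 = -517
Change in H: -517 − (-475) = -42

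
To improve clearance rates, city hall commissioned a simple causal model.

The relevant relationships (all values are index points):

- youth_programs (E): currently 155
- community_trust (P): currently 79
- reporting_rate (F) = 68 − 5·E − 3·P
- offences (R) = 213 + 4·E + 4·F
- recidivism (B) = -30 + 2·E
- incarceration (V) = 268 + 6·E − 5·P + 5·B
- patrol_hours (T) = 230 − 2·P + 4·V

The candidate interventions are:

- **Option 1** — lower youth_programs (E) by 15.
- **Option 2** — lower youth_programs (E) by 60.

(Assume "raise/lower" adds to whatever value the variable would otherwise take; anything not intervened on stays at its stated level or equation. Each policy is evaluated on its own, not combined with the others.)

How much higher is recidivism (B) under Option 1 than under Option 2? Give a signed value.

90

Option 1 (E − 15):
  E = 155 − 15 = 140
  B = -30 + 2·140 = 250
Option 2 (E − 60):
  E = 155 − 60 = 95
  B = -30 + 2·95 = 160
B: 250 − 160 = 90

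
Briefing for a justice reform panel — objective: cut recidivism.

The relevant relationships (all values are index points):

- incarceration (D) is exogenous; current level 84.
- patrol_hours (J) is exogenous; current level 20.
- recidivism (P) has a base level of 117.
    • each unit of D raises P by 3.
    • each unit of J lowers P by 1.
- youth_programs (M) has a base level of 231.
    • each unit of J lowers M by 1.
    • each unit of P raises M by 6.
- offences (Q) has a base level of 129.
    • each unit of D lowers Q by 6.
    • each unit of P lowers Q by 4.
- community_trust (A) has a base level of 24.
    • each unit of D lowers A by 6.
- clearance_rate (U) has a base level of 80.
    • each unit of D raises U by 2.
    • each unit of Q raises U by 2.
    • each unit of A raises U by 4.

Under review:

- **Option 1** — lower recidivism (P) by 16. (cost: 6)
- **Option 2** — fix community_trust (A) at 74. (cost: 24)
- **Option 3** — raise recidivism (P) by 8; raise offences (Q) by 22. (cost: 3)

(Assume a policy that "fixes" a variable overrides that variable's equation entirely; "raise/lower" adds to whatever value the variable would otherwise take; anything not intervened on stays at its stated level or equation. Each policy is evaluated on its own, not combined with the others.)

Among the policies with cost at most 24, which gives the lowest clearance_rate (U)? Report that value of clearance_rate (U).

Option 1 (P − 16):
  D = 84
  J = 20
  P = 117 + 3·84 − 20 (−16 from intervention) = 333
  Q = 129 − 6·84 − 4·333 = -1707
  A = 24 − 6·84 = -480
  U = 80 + 2·84 + 2·(-1707) + 4·(-480) = -5086
Option 2 (A := 74):
  D = 84
  J = 20
  P = 117 + 3·84 − 20 = 349
  Q = 129 − 6·84 − 4·349 = -1771
  A = 74
  U = 80 + 2·84 + 2·(-1771) + 4·74 = -2998
Option 3 (P + 8, Q + 22):
  D = 84
  J = 20
  P = 117 + 3·84 − 20 (+8 from intervention) = 357
  Q = 129 − 6·84 − 4·357 (+22 from intervention) = -1781
  A = 24 − 6·84 = -480
  U = 80 + 2·84 + 2·(-1781) + 4·(-480) = -5234
Comparing — Option 1: U=-5086, Option 2: U=-2998, Option 3: U=-5234. Lowest is -5234 (Option 3).

-5234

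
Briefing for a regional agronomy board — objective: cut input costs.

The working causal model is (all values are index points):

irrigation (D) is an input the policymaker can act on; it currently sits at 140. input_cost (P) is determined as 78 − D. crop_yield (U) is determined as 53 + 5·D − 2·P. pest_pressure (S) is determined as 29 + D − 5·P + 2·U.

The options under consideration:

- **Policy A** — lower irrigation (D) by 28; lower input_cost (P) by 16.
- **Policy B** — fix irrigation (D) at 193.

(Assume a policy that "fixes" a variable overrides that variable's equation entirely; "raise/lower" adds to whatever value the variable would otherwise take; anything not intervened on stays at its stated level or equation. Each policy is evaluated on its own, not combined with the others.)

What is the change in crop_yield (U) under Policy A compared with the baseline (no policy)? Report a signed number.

Baseline:
  D = 140
  P = 78 − 140 = -62
  U = 53 + 5·140 − 2·(-62) = 877
Policy A (D − 28, P − 16):
  D = 140 − 28 = 112
  P = 78 − 112 (−16 from intervention) = -50
  U = 53 + 5·112 − 2·(-50) = 713
Change in U: 713 − 877 = -164

-164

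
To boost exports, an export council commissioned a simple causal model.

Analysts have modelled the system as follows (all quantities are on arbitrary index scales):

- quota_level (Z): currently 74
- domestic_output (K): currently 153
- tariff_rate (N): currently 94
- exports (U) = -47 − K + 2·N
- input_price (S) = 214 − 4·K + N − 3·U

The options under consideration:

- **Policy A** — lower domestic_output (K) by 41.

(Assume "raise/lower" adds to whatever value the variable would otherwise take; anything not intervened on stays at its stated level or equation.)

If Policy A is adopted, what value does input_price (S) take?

Policy A (K − 41):
  K = 153 − 41 = 112
  N = 94
  U = -47 − 112 + 2·94 = 29
  S = 214 − 4·112 + 94 − 3·29 = -227

-227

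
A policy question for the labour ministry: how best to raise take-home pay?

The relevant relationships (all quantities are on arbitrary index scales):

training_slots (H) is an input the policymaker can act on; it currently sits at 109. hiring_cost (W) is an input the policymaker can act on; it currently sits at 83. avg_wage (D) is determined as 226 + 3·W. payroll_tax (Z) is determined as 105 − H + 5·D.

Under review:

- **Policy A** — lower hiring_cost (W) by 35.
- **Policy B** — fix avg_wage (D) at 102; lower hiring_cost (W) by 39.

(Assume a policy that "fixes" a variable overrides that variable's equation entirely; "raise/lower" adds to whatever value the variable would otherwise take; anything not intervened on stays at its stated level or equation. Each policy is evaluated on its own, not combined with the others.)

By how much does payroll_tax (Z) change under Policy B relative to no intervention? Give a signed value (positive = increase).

Baseline:
  H = 109
  W = 83
  D = 226 + 3·83 = 475
  Z = 105 − 109 + 5·475 = 2371
Policy B (D := 102, W − 39):
  H = 109
  W = 83 − 39 = 44
  D = 102
  Z = 105 − 109 + 5·102 = 506
Change in Z: 506 − 2371 = -1865

-1865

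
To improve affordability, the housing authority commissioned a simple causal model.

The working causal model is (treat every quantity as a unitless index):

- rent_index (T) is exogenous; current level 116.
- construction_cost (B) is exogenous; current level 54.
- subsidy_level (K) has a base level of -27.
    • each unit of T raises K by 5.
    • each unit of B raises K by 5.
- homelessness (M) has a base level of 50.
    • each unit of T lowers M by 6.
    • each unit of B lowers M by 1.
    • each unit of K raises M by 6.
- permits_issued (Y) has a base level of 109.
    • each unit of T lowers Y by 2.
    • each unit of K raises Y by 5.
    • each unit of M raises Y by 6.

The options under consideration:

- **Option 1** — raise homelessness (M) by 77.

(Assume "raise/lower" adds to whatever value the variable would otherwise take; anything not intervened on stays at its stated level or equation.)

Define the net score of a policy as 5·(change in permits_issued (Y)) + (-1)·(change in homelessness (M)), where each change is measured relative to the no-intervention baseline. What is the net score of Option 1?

2233

Baseline:
  T = 116
  B = 54
  K = -27 + 5·116 + 5·54 = 823
  M = 50 − 6·116 − 54 + 6·823 = 4238
  Y = 109 − 2·116 + 5·823 + 6·4238 = 29420
Option 1 (M + 77):
  T = 116
  B = 54
  K = -27 + 5·116 + 5·54 = 823
  M = 50 − 6·116 − 54 + 6·823 (+77 from intervention) = 4315
  Y = 109 − 2·116 + 5·823 + 6·4315 = 29882
ΔY = 29882 − 29420 = 462; ΔM = 4315 − 4238 = 77
Score = 5·462 + (-1)·77 = 2233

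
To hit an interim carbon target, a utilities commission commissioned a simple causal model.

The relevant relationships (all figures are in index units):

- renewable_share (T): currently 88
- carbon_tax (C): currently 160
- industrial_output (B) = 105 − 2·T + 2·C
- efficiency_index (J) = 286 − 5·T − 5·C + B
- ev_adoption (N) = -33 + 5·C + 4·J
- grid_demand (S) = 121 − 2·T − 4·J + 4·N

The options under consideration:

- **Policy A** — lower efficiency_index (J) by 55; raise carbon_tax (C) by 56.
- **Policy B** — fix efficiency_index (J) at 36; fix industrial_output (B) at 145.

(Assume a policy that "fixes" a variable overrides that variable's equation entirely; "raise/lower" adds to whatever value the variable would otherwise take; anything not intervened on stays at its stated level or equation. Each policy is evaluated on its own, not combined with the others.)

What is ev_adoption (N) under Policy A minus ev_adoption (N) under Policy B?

Policy A (J − 55, C + 56):
  T = 88
  C = 160 + 56 = 216
  B = 105 − 2·88 + 2·216 = 361
  J = 286 − 5·88 − 5·216 + 361 (−55 from intervention) = -928
  N = -33 + 5·216 + 4·(-928) = -2665
Policy B (J := 36, B := 145):
  T = 88
  C = 160
  B = 145
  J = 36
  N = -33 + 5·160 + 4·36 = 911
N: -2665 − 911 = -3576

-3576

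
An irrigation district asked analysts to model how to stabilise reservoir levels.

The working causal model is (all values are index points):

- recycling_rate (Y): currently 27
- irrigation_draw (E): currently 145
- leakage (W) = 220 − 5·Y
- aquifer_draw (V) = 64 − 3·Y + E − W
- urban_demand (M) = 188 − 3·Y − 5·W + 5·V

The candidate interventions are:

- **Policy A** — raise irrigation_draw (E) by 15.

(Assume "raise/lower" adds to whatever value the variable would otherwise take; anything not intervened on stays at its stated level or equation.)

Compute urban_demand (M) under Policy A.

Policy A (E + 15):
  Y = 27
  E = 145 + 15 = 160
  W = 220 − 5·27 = 85
  V = 64 − 3·27 + 160 − 85 = 58
  M = 188 − 3·27 − 5·85 + 5·58 = -28

-28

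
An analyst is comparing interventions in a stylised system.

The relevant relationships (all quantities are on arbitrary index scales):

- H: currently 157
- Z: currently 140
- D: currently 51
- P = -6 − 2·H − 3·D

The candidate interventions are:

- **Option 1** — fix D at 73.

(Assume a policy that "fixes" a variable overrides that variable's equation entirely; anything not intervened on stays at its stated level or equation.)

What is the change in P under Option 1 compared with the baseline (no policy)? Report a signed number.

Baseline:
  H = 157
  D = 51
  P = -6 − 2·157 − 3·51 = -473
Option 1 (D := 73):
  H = 157
  D = 73
  P = -6 − 2·157 − 3·73 = -539
Change in P: -539 − (-473) = -66

-66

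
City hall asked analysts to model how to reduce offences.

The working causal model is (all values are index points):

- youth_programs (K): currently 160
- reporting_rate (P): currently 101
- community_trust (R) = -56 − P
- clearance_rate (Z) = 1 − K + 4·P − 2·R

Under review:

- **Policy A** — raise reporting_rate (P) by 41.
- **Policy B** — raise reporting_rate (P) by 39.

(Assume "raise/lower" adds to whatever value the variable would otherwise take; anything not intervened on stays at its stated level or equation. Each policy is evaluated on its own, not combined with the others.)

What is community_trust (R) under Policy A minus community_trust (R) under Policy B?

-2

Policy A (P + 41):
  P = 101 + 41 = 142
  R = -56 − 142 = -198
Policy B (P + 39):
  P = 101 + 39 = 140
  R = -56 − 140 = -196
R: -198 − (-196) = -2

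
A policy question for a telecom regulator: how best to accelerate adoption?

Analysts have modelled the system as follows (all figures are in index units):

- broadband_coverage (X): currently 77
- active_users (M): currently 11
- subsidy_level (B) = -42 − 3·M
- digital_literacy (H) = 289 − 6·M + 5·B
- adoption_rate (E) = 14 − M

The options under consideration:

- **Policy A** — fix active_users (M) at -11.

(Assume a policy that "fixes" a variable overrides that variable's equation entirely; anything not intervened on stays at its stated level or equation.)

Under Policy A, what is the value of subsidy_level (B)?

Policy A (M := -11):
  M = -11
  B = -42 − 3·(-11) = -9

-9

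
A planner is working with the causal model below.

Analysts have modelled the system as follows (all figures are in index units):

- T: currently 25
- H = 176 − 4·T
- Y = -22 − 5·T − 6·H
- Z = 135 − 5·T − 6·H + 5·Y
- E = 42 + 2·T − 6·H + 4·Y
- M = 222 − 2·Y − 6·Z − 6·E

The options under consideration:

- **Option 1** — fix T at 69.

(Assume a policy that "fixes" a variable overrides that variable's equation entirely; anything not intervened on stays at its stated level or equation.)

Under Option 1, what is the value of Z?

Option 1 (T := 69):
  T = 69
  H = 176 − 4·69 = -100
  Y = -22 − 5·69 − 6·(-100) = 233
  Z = 135 − 5·69 − 6·(-100) + 5·233 = 1555

1555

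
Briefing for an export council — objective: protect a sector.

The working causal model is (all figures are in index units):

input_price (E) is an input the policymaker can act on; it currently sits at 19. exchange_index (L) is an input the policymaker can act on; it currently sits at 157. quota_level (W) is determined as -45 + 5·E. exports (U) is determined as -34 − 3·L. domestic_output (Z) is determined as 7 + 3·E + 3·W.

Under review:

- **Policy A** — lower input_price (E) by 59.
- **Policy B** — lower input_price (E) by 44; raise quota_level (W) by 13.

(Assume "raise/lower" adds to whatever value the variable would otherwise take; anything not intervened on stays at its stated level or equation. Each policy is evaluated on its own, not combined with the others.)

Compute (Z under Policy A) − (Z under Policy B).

-309

Policy A (E − 59):
  E = 19 − 59 = -40
  W = -45 + 5·(-40) = -245
  Z = 7 + 3·(-40) + 3·(-245) = -848
Policy B (E − 44, W + 13):
  E = 19 − 44 = -25
  W = -45 + 5·(-25) (+13 from intervention) = -157
  Z = 7 + 3·(-25) + 3·(-157) = -539
Z: -848 − (-539) = -309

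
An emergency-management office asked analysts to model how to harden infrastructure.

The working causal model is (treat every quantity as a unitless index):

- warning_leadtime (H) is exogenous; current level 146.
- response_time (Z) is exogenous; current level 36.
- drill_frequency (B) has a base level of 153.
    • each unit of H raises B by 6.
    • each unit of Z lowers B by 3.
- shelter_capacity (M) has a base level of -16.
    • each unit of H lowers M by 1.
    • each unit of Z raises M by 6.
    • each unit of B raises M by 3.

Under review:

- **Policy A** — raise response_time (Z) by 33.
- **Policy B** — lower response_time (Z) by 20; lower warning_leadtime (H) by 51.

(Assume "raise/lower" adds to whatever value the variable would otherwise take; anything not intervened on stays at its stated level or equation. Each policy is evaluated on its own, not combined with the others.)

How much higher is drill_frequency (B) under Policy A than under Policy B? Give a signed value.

Policy A (Z + 33):
  H = 146
  Z = 36 + 33 = 69
  B = 153 + 6·146 − 3·69 = 822
Policy B (Z − 20, H − 51):
  H = 146 − 51 = 95
  Z = 36 − 20 = 16
  B = 153 + 6·95 − 3·16 = 675
B: 822 − 675 = 147

147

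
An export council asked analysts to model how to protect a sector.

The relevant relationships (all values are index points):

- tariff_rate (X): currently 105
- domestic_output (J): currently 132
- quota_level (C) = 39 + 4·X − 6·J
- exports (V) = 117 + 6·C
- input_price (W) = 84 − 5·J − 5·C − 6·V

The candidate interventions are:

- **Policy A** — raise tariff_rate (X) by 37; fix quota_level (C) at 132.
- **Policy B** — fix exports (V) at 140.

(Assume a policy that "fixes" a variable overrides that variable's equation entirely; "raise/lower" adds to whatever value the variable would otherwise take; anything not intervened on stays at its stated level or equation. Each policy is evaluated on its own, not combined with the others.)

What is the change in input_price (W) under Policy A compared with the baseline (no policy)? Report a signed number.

-19065

Baseline:
  X = 105
  J = 132
  C = 39 + 4·105 − 6·132 = -333
  V = 117 + 6·(-333) = -1881
  W = 84 − 5·132 − 5·(-333) − 6·(-1881) = 12375
Policy A (X + 37, C := 132):
  X = 105 + 37 = 142
  J = 132
  C = 132
  V = 117 + 6·132 = 909
  W = 84 − 5·132 − 5·132 − 6·909 = -6690
Change in W: -6690 − 12375 = -19065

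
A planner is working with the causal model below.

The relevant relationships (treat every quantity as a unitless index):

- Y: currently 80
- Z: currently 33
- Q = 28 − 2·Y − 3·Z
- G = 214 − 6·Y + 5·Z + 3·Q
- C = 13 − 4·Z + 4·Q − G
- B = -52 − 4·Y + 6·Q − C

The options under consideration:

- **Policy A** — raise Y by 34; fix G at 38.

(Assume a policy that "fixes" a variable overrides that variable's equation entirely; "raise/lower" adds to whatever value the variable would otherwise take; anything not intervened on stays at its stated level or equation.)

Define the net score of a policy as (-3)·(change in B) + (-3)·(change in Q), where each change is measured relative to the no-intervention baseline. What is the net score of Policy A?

Baseline:
  Y = 80
  Z = 33
  Q = 28 − 2·80 − 3·33 = -231
  G = 214 − 6·80 + 5·33 + 3·(-231) = -794
  C = 13 − 4·33 + 4·(-231) − (-794) = -249
  B = -52 − 4·80 + 6·(-231) − (-249) = -1509
Policy A (Y + 34, G := 38):
  Y = 80 + 34 = 114
  Z = 33
  Q = 28 − 2·114 − 3·33 = -299
  G = 38
  C = 13 − 4·33 + 4·(-299) − 38 = -1353
  B = -52 − 4·114 + 6·(-299) − (-1353) = -949
ΔB = -949 − (-1509) = 560; ΔQ = -299 − (-231) = -68
Score = (-3)·560 + (-3)·(-68) = -1476

-1476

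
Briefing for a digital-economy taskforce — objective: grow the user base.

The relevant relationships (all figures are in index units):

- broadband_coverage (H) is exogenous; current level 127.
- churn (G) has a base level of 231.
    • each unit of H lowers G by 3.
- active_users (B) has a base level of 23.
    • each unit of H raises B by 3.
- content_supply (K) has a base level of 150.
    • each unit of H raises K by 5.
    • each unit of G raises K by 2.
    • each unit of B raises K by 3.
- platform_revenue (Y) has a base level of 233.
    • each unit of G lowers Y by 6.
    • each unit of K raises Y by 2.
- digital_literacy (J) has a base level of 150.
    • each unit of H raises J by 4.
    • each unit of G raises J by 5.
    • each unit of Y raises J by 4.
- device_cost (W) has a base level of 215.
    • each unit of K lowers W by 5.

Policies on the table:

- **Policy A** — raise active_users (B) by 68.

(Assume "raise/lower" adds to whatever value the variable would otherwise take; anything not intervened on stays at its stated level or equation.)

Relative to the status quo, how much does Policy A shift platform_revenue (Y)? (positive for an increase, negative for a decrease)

408

Baseline:
  H = 127
  G = 231 − 3·127 = -150
  B = 23 + 3·127 = 404
  K = 150 + 5·127 + 2·(-150) + 3·404 = 1697
  Y = 233 − 6·(-150) + 2·1697 = 4527
Policy A (B + 68):
  H = 127
  G = 231 − 3·127 = -150
  B = 23 + 3·127 (+68 from intervention) = 472
  K = 150 + 5·127 + 2·(-150) + 3·472 = 1901
  Y = 233 − 6·(-150) + 2·1901 = 4935
Change in Y: 4935 − 4527 = 408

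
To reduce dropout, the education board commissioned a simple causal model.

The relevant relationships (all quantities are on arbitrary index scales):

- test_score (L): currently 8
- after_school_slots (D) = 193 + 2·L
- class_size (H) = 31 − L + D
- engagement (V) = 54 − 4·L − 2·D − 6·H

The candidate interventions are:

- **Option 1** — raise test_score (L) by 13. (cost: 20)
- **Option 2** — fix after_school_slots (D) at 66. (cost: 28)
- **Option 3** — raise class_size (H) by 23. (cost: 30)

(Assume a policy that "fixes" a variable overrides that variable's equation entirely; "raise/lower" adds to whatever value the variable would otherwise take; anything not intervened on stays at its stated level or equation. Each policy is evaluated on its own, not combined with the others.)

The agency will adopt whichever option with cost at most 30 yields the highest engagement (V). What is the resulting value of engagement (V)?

Option 1 (L + 13):
  L = 8 + 13 = 21
  D = 193 + 2·21 = 235
  H = 31 − 21 + 235 = 245
  V = 54 − 4·21 − 2·235 − 6·245 = -1970
Option 2 (D := 66):
  L = 8
  D = 66
  H = 31 − 8 + 66 = 89
  V = 54 − 4·8 − 2·66 − 6·89 = -644
Option 3 (H + 23):
  L = 8
  D = 193 + 2·8 = 209
  H = 31 − 8 + 209 (+23 from intervention) = 255
  V = 54 − 4·8 − 2·209 − 6·255 = -1926
Comparing — Option 1: V=-1970, Option 2: V=-644, Option 3: V=-1926. Highest is -644 (Option 2).

-644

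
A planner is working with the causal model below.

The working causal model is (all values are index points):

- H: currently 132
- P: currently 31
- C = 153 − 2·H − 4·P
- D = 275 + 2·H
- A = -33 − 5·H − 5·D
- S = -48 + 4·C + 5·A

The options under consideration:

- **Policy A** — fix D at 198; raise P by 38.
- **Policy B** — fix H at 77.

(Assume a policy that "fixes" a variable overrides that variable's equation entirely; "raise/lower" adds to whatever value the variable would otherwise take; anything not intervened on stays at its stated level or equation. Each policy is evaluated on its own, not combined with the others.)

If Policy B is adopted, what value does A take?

-2563

Policy B (H := 77):
  H = 77
  D = 275 + 2·77 = 429
  A = -33 − 5·77 − 5·429 = -2563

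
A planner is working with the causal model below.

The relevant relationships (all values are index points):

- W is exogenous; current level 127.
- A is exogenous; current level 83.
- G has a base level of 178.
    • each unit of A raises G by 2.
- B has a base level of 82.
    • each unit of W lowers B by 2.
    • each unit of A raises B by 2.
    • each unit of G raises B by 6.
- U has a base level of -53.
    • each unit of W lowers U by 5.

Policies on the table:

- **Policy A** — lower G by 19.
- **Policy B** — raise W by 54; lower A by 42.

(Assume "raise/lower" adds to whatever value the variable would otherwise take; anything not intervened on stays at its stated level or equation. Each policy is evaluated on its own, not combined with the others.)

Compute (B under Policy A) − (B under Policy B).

Policy A (G − 19):
  W = 127
  A = 83
  G = 178 + 2·83 (−19 from intervention) = 325
  B = 82 − 2·127 + 2·83 + 6·325 = 1944
Policy B (W + 54, A − 42):
  W = 127 + 54 = 181
  A = 83 − 42 = 41
  G = 178 + 2·41 = 260
  B = 82 − 2·181 + 2·41 + 6·260 = 1362
B: 1944 − 1362 = 582

582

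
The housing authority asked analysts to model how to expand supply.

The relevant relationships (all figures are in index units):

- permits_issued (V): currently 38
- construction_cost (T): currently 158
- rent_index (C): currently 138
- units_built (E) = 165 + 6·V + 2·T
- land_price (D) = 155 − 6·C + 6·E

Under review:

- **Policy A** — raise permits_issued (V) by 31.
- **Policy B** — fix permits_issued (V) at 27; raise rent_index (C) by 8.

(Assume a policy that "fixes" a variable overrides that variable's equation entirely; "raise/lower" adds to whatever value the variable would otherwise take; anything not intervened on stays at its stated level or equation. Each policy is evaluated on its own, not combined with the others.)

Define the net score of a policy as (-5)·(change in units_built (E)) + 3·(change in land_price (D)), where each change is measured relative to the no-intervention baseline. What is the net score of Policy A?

2418

Baseline:
  V = 38
  T = 158
  C = 138
  E = 165 + 6·38 + 2·158 = 709
  D = 155 − 6·138 + 6·709 = 3581
Policy A (V + 31):
  V = 38 + 31 = 69
  T = 158
  C = 138
  E = 165 + 6·69 + 2·158 = 895
  D = 155 − 6·138 + 6·895 = 4697
ΔE = 895 − 709 = 186; ΔD = 4697 − 3581 = 1116
Score = (-5)·186 + 3·1116 = 2418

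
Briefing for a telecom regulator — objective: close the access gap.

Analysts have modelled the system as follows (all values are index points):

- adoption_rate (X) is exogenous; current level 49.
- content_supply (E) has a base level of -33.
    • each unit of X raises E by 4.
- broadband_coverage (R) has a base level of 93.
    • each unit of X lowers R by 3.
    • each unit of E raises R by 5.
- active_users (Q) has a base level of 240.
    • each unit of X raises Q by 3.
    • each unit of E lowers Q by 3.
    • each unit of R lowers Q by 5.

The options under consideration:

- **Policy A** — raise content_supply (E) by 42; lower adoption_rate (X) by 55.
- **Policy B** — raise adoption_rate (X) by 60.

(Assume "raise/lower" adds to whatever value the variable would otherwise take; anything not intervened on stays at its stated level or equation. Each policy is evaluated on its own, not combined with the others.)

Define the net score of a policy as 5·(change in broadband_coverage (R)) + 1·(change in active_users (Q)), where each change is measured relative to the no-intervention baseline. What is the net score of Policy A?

369

Baseline:
  X = 49
  E = -33 + 4·49 = 163
  R = 93 − 3·49 + 5·163 = 761
  Q = 240 + 3·49 − 3·163 − 5·761 = -3907
Policy A (E + 42, X − 55):
  X = 49 − 55 = -6
  E = -33 + 4·(-6) (+42 from intervention) = -15
  R = 93 − 3·(-6) + 5·(-15) = 36
  Q = 240 + 3·(-6) − 3·(-15) − 5·36 = 87
ΔR = 36 − 761 = -725; ΔQ = 87 − (-3907) = 3994
Score = 5·(-725) + 1·3994 = 369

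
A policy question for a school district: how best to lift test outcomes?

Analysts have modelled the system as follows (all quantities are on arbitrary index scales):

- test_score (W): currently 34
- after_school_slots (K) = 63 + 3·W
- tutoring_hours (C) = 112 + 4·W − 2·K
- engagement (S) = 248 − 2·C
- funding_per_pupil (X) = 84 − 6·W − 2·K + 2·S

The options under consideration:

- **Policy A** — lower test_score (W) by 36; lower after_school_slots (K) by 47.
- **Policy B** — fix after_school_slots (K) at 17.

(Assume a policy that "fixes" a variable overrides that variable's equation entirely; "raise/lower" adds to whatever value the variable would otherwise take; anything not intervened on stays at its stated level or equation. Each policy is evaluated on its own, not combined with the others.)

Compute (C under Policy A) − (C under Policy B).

Policy A (W − 36, K − 47):
  W = 34 − 36 = -2
  K = 63 + 3·(-2) (−47 from intervention) = 10
  C = 112 + 4·(-2) − 2·10 = 84
Policy B (K := 17):
  W = 34
  K = 17
  C = 112 + 4·34 − 2·17 = 214
C: 84 − 214 = -130

-130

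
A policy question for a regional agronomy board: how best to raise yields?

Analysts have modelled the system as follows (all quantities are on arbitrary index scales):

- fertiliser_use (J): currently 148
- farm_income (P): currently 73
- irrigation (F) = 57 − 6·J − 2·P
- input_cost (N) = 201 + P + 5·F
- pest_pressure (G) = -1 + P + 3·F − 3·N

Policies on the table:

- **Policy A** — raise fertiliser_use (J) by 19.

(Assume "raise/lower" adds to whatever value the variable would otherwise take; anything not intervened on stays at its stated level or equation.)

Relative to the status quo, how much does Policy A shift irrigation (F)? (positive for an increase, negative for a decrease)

Baseline:
  J = 148
  P = 73
  F = 57 − 6·148 − 2·73 = -977
Policy A (J + 19):
  J = 148 + 19 = 167
  P = 73
  F = 57 − 6·167 − 2·73 = -1091
Change in F: -1091 − (-977) = -114

-114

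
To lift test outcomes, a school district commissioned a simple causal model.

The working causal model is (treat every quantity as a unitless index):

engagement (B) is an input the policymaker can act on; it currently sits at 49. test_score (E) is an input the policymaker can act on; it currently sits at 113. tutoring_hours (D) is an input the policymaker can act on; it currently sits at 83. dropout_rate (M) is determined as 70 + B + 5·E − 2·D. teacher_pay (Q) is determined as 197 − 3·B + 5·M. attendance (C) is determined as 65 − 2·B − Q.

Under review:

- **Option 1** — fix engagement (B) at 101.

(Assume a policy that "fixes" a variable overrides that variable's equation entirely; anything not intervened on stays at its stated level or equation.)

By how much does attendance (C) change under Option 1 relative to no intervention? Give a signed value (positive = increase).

-208

Baseline:
  B = 49
  E = 113
  D = 83
  M = 70 + 49 + 5·113 − 2·83 = 518
  Q = 197 − 3·49 + 5·518 = 2640
  C = 65 − 2·49 − 2640 = -2673
Option 1 (B := 101):
  B = 101
  E = 113
  D = 83
  M = 70 + 101 + 5·113 − 2·83 = 570
  Q = 197 − 3·101 + 5·570 = 2744
  C = 65 − 2·101 − 2744 = -2881
Change in C: -2881 − (-2673) = -208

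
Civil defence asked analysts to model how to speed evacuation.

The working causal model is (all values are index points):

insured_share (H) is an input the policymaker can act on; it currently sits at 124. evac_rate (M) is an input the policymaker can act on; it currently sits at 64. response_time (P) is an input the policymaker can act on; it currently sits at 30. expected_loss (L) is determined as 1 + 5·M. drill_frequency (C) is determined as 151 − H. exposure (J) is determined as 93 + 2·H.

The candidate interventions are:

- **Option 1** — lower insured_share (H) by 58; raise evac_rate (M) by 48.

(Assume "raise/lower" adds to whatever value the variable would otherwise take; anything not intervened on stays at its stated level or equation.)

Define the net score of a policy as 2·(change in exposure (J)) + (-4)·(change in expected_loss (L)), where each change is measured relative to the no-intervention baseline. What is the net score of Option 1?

-1192

Baseline:
  H = 124
  M = 64
  L = 1 + 5·64 = 321
  J = 93 + 2·124 = 341
Option 1 (H − 58, M + 48):
  H = 124 − 58 = 66
  M = 64 + 48 = 112
  L = 1 + 5·112 = 561
  J = 93 + 2·66 = 225
ΔJ = 225 − 341 = -116; ΔL = 561 − 321 = 240
Score = 2·(-116) + (-4)·240 = -1192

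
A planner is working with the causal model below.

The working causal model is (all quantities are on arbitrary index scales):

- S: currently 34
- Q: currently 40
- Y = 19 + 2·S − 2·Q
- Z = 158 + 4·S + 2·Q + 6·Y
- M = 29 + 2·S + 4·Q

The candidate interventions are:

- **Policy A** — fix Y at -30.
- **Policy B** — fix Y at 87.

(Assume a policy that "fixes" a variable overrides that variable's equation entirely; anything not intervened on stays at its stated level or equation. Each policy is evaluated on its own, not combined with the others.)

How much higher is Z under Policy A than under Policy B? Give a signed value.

Policy A (Y := -30):
  S = 34
  Q = 40
  Y = -30
  Z = 158 + 4·34 + 2·40 + 6·(-30) = 194
Policy B (Y := 87):
  S = 34
  Q = 40
  Y = 87
  Z = 158 + 4·34 + 2·40 + 6·87 = 896
Z: 194 − 896 = -702

-702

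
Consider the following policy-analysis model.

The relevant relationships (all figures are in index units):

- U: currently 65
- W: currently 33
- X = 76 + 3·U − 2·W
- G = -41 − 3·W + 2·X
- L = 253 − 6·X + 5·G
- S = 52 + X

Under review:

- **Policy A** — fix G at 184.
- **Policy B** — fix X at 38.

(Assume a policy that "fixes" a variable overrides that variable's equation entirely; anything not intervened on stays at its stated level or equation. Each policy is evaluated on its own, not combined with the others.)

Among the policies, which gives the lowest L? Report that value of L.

Policy A (G := 184):
  U = 65
  W = 33
  X = 76 + 3·65 − 2·33 = 205
  G = 184
  L = 253 − 6·205 + 5·184 = -57
Policy B (X := 38):
  U = 65
  W = 33
  X = 38
  G = -41 − 3·33 + 2·38 = -64
  L = 253 − 6·38 + 5·(-64) = -295
Comparing — Policy A: L=-57, Policy B: L=-295. Lowest is -295 (Policy B).

-295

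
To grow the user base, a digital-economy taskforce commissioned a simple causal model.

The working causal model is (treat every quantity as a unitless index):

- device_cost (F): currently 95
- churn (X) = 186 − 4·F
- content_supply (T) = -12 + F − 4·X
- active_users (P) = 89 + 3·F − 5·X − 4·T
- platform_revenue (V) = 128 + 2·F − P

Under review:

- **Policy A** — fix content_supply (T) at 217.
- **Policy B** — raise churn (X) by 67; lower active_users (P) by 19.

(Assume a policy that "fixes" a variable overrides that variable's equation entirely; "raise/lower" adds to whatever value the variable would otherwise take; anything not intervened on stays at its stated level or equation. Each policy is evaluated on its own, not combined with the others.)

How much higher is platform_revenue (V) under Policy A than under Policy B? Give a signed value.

-1850

Policy A (T := 217):
  F = 95
  X = 186 − 4·95 = -194
  T = 217
  P = 89 + 3·95 − 5·(-194) − 4·217 = 476
  V = 128 + 2·95 − 476 = -158
Policy B (X + 67, P − 19):
  F = 95
  X = 186 − 4·95 (+67 from intervention) = -127
  T = -12 + 95 − 4·(-127) = 591
  P = 89 + 3·95 − 5·(-127) − 4·591 (−19 from intervention) = -1374
  V = 128 + 2·95 − (-1374) = 1692
V: -158 − 1692 = -1850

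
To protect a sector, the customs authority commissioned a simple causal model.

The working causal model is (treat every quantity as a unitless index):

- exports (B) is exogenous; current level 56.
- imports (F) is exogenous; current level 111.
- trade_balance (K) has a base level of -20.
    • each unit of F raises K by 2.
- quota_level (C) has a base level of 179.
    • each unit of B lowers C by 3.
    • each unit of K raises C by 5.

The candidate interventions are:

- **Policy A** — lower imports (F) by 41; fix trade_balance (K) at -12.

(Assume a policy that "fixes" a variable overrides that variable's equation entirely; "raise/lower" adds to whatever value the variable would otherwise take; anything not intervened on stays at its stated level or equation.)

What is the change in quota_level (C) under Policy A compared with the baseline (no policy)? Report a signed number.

Baseline:
  B = 56
  F = 111
  K = -20 + 2·111 = 202
  C = 179 − 3·56 + 5·202 = 1021
Policy A (F − 41, K := -12):
  B = 56
  F = 111 − 41 = 70
  K = -12
  C = 179 − 3·56 + 5·(-12) = -49
Change in C: -49 − 1021 = -1070

-1070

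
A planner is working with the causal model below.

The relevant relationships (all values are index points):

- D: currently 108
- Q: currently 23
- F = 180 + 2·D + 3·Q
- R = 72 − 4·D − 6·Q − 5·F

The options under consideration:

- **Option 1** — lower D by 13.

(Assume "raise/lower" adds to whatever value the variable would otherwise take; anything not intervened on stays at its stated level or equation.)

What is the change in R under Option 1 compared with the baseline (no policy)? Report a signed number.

Baseline:
  D = 108
  Q = 23
  F = 180 + 2·108 + 3·23 = 465
  R = 72 − 4·108 − 6·23 − 5·465 = -2823
Option 1 (D − 13):
  D = 108 − 13 = 95
  Q = 23
  F = 180 + 2·95 + 3·23 = 439
  R = 72 − 4·95 − 6·23 − 5·439 = -2641
Change in R: -2641 − (-2823) = 182

182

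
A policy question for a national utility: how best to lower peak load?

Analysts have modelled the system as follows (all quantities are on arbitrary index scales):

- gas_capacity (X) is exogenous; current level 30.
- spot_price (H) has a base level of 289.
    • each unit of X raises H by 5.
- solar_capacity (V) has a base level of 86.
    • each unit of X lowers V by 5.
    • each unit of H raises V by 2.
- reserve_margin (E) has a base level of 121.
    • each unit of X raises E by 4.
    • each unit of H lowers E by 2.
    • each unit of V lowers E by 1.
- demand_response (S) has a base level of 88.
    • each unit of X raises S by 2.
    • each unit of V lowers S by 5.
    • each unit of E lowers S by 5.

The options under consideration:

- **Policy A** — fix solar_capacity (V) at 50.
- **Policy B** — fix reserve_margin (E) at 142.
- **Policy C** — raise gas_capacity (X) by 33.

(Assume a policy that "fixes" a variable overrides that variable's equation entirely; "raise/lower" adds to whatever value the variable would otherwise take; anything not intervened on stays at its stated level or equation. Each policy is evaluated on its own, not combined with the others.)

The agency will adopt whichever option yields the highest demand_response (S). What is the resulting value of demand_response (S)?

Policy A (V := 50):
  X = 30
  H = 289 + 5·30 = 439
  V = 50
  E = 121 + 4·30 − 2·439 − 50 = -687
  S = 88 + 2·30 − 5·50 − 5·(-687) = 3333
Policy B (E := 142):
  X = 30
  H = 289 + 5·30 = 439
  V = 86 − 5·30 + 2·439 = 814
  E = 142
  S = 88 + 2·30 − 5·814 − 5·142 = -4632
Policy C (X + 33):
  X = 30 + 33 = 63
  H = 289 + 5·63 = 604
  V = 86 − 5·63 + 2·604 = 979
  E = 121 + 4·63 − 2·604 − 979 = -1814
  S = 88 + 2·63 − 5·979 − 5·(-1814) = 4389
Comparing — Policy A: S=3333, Policy B: S=-4632, Policy C: S=4389. Highest is 4389 (Policy C).

4389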